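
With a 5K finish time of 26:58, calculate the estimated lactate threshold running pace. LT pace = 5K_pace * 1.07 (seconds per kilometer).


Race duration = 1618 s for 5 km
Average pace = 1618 / 5 = 323.6 s/km
LT pace = 323.6 * 1.07
= 346.25 s/km

346.25 s/km


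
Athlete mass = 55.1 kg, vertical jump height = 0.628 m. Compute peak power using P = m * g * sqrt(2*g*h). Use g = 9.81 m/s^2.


sqrt(2 * 9.81 * 0.628) = sqrt(12.32136) = 3.510179 m/s
P = 55.1 * 9.81 * 3.510179
= 1897.36 W

1897.36 W


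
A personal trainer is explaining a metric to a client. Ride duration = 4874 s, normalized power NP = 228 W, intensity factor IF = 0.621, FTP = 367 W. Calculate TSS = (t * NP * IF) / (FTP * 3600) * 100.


Numerator = 4874 * 228 * 0.621 = 690099.912
Denominator = 367 * 3600 = 1321200
TSS = 690099.912 / 1321200 * 100
= 52.23

52.23 TSS


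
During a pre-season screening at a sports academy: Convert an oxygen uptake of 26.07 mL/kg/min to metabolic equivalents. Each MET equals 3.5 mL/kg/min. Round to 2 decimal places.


One MET = 3.5 mL/kg/min
Number of METs = 26.07 / 3.5
= 7.45 METs

7.45 METs


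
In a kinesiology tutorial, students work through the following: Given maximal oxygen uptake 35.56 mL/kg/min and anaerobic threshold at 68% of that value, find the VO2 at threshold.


Percentage as decimal = 0.68
VO2 at AT = 35.56 * 0.68 = 24.18 mL/kg/min

24.18 mL/kg/min


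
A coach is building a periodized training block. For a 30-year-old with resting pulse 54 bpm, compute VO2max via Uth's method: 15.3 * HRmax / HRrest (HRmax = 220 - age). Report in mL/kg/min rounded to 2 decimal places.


Step 1: HRmax = 220 - 30 = 190 bpm
Step 2: Ratio = 190 / 54 = 3.5185
Step 3: VO2max = 15.3 * 3.5185 = 53.83 mL/kg/min

53.83 mL/kg/min


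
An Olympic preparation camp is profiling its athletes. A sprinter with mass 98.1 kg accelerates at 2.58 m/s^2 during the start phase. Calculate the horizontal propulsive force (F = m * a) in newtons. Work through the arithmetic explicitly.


F = m * a
= 98.1 * 2.58
= 253.1 N

253.1 N


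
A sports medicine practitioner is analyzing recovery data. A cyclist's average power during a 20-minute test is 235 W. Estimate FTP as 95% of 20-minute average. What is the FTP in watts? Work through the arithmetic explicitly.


FTP = 20-min power * 0.95
= 235 * 0.95
= 223.25 W

223.25 W


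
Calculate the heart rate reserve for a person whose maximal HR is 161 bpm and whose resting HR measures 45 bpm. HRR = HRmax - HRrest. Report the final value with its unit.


HRmax = 161 bpm
HRrest = 45 bpm
HRR = 161 - 45 = 116 bpm

116 bpm


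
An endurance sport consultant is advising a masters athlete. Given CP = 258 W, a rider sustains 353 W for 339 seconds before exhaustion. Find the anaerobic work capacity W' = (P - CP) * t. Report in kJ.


Excess power = 353 - 258 = 95 W
Work above CP = 95 * 339 = 32205 J
W' = 32.205 kJ

32.205 kJ


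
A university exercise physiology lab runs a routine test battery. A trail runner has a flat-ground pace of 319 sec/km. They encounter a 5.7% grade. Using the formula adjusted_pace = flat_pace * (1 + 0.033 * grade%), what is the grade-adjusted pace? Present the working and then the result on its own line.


Grade factor = 1 + 0.033 * 5.7 = 1.1881
Adjusted = 319 * 1.1881 = 379.0 sec/km

379.0 s/km


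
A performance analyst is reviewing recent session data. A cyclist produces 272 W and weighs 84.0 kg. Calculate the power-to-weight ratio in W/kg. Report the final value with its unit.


P/W = power / mass
= 272 / 84.0
= 3.238 W/kg

3.238 W/kg


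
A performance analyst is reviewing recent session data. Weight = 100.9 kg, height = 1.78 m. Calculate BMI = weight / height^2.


height^2 = 1.78^2 = 3.1684
BMI = 100.9 / 3.1684 = 31.85 kg/m^2

31.85 kg/m^2


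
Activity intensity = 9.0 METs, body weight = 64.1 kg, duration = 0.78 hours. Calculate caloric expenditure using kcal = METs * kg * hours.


kcal = 9.0 * 64.1 * 0.78
= 576.9 * 0.78
= 449.98 kcal

449.98 kcal


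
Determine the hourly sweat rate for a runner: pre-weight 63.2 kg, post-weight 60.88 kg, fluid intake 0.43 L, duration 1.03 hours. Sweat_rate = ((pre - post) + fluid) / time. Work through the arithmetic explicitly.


Mass lost = 63.2 - 60.88 = 2.32 kg
Add fluid consumed: 2.32 + 0.43 = 2.75 L total sweat
Sweat rate = 2.75 / 1.03 = 2.67 L/h

2.67 L/h


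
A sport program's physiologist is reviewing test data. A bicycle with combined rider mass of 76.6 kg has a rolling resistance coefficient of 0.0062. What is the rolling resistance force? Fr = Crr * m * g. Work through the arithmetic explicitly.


Fr = 0.0062 * 76.6 * 9.81
= 0.47492 * 9.81
= 4.659 N

4.659 N


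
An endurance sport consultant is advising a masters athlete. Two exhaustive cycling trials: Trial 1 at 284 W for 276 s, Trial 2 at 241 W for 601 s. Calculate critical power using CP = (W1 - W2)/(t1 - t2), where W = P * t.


W1 = 284 * 276 = 78384 J
W2 = 241 * 601 = 144841 J
CP = (78384 - 144841) / (276 - 601)
= -66457 / -325
= 204.48 W

204.48 W


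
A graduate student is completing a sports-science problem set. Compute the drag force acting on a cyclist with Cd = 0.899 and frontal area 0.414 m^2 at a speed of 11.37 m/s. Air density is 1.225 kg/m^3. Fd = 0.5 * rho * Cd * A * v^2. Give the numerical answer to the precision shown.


Step 1: v^2 = 129.2769
Step 2: Fd = 0.5 * 1.225 * 0.899 * 0.414 * 129.2769
= 29.47 N

29.47 N


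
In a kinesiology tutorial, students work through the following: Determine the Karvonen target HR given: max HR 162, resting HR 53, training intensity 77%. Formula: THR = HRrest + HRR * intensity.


HRR = HRmax - HRrest = 162 - 53 = 109
THR = 53 + 109 * 0.77
= 136.93 bpm

136.93 bpm


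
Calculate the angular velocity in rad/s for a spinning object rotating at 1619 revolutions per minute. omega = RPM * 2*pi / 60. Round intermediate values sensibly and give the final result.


omega = RPM * 2*pi / 60
= 1619 * 6.28318531 / 60
= 169.541 rad/s

169.541 rad/s


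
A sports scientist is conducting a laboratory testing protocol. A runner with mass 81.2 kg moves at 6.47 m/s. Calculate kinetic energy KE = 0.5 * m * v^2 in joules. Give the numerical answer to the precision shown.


v^2 = 6.47^2 = 41.8609
KE = 0.5 * 81.2 * 41.8609
= 1699.55 J

1699.55 J


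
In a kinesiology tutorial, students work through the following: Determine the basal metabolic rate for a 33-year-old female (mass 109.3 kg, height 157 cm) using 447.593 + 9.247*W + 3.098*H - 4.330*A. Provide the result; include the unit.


BMR = 447.593 + 9.247*109.3 + 3.098*157 - 4.330*33
= 1801.79 kcal/day

1801.79 kcal/day


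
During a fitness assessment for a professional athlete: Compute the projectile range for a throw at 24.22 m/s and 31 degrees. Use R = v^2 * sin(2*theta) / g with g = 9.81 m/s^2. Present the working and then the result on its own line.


Two times the angle = 62 degrees
sin(62) = 0.882948
R = 586.6084 * 0.882948 / 9.81 = 52.798 m

52.798 m


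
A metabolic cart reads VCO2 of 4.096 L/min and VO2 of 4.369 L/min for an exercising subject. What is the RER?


RER = VCO2 / VO2 = 4.096 / 4.369 = 0.9375

0.9375


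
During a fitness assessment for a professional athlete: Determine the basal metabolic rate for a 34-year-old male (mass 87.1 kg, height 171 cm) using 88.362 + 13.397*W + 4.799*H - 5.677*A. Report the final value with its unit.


BMR = 88.362 + 13.397*87.1 + 4.799*171 - 5.677*34
= 1882.85 kcal/day

1882.85 kcal/day


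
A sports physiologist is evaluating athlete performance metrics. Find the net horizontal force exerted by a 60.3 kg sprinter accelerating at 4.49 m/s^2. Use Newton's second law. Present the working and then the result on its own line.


Newton's second law: F = m * a
F = 60.3 * 4.49 = 270.75 N

270.75 N


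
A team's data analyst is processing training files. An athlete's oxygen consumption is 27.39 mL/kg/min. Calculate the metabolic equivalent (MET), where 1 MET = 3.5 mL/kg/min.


MET = VO2 / 3.5
= 27.39 / 3.5
= 7.83 METs

7.83 METs


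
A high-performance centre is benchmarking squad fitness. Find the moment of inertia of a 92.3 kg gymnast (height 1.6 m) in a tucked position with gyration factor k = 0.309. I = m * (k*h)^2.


Radius of gyration = 0.309 * 1.6 = 0.4944 m
I = 92.3 * 0.4944^2
= 92.3 * 0.244431
= 22.561 kg*m^2

22.561 kg*m^2


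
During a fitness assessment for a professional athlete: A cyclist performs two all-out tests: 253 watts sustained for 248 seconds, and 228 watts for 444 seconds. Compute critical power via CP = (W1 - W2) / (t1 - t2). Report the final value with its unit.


W1 = P1 * t1 = 253 * 248 = 62744 J
W2 = P2 * t2 = 228 * 444 = 101232 J
CP = (62744 - 101232) / (248 - 444)
= 196.37 W

196.37 W


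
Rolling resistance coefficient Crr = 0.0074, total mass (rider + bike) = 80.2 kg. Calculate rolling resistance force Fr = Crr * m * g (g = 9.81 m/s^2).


Fr = Crr * m * g
= 0.0074 * 80.2 * 9.81
= 5.822 N

5.822 N


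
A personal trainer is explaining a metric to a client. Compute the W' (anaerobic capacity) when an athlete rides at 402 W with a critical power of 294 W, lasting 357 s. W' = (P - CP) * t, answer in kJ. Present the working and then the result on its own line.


Above-CP power = 108 W
Duration = 357 s
W' = 108 * 357 = 38556 J
Convert: 38556 / 1000 = 38.556 kJ

38.556 kJ


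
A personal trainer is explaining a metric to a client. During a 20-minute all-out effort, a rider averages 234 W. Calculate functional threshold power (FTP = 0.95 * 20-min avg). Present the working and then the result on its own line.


FTP = 0.95 * 234
= 222.3 W

222.3 W


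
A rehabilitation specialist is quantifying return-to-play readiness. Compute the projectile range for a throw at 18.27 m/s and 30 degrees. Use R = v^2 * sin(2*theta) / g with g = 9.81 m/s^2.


Two times the angle = 60 degrees
sin(60) = 0.866025
R = 333.7929 * 0.866025 / 9.81 = 29.467 m

29.467 m


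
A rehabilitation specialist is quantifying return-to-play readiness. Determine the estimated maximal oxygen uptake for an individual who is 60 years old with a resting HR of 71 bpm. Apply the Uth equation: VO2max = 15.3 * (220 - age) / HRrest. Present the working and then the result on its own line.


HRmax = 220 - 60 = 160
VO2max = 15.3 * (160 / 71)
= 15.3 * 2.2535
= 34.48 mL/kg/min

34.48 mL/kg/min


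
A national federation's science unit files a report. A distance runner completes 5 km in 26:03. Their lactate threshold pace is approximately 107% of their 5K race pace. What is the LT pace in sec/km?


Convert to seconds: 26 min 3 s = 1563 s
Pace per km = 1563 / 5 = 312.6 s/km
LT pace = 312.6 * 1.07 = 334.48 s/km

334.48 s/km


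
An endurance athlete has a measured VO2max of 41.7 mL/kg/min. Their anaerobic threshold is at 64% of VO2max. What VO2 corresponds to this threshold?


Anaerobic threshold VO2 = VO2max * 64%
= 41.7 * 0.64
= 26.69 mL/kg/min

26.69 mL/kg/min


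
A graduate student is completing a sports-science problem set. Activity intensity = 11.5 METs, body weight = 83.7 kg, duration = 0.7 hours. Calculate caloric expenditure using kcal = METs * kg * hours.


kcal = 11.5 * 83.7 * 0.7
= 962.55 * 0.7
= 673.79 kcal

673.79 kcal


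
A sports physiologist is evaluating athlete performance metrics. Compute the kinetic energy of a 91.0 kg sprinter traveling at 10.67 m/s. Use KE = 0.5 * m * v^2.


Velocity squared = 113.8489
KE = 0.5 * 91.0 * 113.8489 = 5180.12 J

5180.12 J


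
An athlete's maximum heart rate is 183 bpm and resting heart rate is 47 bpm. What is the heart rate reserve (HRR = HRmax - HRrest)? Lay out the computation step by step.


HRR = HRmax - HRrest
= 183 - 47
= 136 bpm

136 bpm


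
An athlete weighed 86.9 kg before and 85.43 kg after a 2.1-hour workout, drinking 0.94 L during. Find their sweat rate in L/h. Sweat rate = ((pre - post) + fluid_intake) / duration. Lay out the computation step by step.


Body mass change = 1.47 kg
Total sweat loss = 1.47 + 0.94 = 2.41 L
Rate = 2.41 / 2.1 = 1.148 L/h

1.148 L/h


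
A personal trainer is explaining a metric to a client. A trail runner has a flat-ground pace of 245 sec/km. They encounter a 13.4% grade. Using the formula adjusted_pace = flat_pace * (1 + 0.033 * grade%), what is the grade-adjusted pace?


Grade factor = 1 + 0.033 * 13.4 = 1.4422
Adjusted = 245 * 1.4422 = 353.34 sec/km

353.34 s/km


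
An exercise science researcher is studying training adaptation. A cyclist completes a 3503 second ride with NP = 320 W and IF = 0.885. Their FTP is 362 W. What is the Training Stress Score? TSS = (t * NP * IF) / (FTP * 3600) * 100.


t * NP * IF = 3503 * 320 * 0.885 = 992049.6
FTP * 3600 = 1303200
TSS = (992049.6 / 1303200) * 100 = 76.12

76.12 TSS


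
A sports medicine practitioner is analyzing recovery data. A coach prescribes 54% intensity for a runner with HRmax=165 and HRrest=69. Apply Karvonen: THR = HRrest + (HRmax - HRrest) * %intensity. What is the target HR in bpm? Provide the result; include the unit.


Heart rate reserve = 165 - 69 = 96
Intensity fraction = 54 / 100 = 0.54
THR = 69 + 96 * 0.54 = 120.84 bpm

120.84 bpm


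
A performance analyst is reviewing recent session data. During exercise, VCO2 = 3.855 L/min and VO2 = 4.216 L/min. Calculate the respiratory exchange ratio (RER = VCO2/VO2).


RER = VCO2 / VO2
= 3.855 / 4.216
= 0.9144

0.9144


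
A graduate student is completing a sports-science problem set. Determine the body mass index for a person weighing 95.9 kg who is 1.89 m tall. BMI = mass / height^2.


BMI = mass / height^2
= 95.9 / 1.89^2
= 95.9 / 3.5721
= 26.85 kg/m^2

26.85 kg/m^2


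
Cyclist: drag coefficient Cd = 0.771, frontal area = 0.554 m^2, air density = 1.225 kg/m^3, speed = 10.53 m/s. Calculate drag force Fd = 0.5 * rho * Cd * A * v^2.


v^2 = 10.53^2 = 110.8809
Fd = 0.5 * 1.225 * 0.771 * 0.554 * 110.8809
= 29.009 N

29.009 N


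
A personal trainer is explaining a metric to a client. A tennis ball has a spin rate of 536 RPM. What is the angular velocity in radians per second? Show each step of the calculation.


Convert RPM to rad/s: multiply by 2*pi and divide by 60
omega = 536 * 2 * pi / 60
= 56.13 rad/s

56.13 rad/s


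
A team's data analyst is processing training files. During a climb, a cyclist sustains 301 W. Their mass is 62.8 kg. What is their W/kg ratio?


Power-to-weight = 301 W / 62.8 kg
= 4.793 W/kg

4.793 W/kg


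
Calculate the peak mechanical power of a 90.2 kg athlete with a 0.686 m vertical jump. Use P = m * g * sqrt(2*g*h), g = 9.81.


First, sqrt(2gh) = sqrt(2 * 9.81 * 0.686)
= sqrt(13.45932) = 3.668695 m/s
Power = 90.2 * 9.81 * 3.668695 = 3246.29 W

3246.29 W


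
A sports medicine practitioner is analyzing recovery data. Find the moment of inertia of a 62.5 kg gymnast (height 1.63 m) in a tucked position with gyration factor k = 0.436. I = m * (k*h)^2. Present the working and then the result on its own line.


Radius of gyration = 0.436 * 1.63 = 0.71068 m
I = 62.5 * 0.71068^2
= 62.5 * 0.505066
= 31.567 kg*m^2

31.567 kg*m^2


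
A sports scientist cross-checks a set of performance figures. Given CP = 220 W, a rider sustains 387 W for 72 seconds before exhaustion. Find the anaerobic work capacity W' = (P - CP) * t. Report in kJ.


Excess power = 387 - 220 = 167 W
Work above CP = 167 * 72 = 12024 J
W' = 12.024 kJ

12.024 kJ


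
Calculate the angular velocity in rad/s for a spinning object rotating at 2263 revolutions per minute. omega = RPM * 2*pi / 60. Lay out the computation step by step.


omega = RPM * 2*pi / 60
= 2263 * 6.28318531 / 60
= 236.981 rad/s

236.981 rad/s


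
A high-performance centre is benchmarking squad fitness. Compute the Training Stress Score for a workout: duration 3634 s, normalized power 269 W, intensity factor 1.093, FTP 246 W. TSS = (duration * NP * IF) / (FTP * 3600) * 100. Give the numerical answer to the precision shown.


Product = 3634 * 269 * 1.093 = 1068457.778
Base = 246 * 3600 = 885600
TSS = 1068457.778 / 885600 * 100 = 120.65

120.65 TSS


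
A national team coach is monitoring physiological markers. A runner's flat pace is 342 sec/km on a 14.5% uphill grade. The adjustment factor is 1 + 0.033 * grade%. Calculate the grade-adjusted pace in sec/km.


Factor = 1 + 0.033 * 14.5 = 1.4785
Adjusted pace = 342 * 1.4785
= 505.65 sec/km

505.65 s/km


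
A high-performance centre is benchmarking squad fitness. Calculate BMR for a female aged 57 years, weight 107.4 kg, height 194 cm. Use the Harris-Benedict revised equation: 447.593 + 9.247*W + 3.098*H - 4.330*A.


Substituting values:
W term = 9.247 * 107.4 = 993.1278
H term = 3.098 * 194 = 601.012
A term = 4.330 * 57 = 246.81
BMR = 1794.92 kcal/day

1794.92 kcal/day


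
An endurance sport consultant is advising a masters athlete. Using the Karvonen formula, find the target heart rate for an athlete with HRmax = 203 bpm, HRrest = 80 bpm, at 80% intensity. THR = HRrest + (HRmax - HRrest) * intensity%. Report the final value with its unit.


HRR = 203 - 80 = 123
THR = 80 + 123 * 0.8
= 80 + 98.4
= 178.4 bpm

178.4 bpm


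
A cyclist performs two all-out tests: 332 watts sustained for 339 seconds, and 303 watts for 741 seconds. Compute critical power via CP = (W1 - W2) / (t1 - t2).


W1 = P1 * t1 = 332 * 339 = 112548 J
W2 = P2 * t2 = 303 * 741 = 224523 J
CP = (112548 - 224523) / (339 - 741)
= 278.54 W

278.54 W


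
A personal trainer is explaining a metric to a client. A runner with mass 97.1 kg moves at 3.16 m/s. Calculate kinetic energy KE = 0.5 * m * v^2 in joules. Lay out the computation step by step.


v^2 = 3.16^2 = 9.9856
KE = 0.5 * 97.1 * 9.9856
= 484.8 J

484.8 J


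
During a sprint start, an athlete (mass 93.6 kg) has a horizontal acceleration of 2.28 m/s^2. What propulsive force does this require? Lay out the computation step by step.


Propulsive force = mass * acceleration
= 93.6 kg * 2.28 m/s^2
= 213.41 N

213.41 N


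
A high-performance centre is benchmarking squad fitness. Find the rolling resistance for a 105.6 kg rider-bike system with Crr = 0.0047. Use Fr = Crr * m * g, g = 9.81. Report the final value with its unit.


m * g = 105.6 * 9.81 = 1035.936 N
Fr = 0.0047 * 1035.936 = 4.869 N

4.869 N


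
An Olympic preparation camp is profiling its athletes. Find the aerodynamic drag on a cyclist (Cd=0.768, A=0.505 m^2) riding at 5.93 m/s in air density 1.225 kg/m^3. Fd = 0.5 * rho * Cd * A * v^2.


Fd = 0.5 * 1.225 * 0.768 * 0.505 * 5.93^2
= 0.5 * 1.225 * 0.768 * 0.505 * 35.1649
= 8.353 N

8.353 N


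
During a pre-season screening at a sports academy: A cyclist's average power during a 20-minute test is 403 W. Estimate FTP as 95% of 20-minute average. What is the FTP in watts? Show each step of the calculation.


FTP = 20-min power * 0.95
= 403 * 0.95
= 382.85 W

382.85 W


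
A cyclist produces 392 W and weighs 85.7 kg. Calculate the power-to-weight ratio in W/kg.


P/W = power / mass
= 392 / 85.7
= 4.574 W/kg

4.574 W/kg


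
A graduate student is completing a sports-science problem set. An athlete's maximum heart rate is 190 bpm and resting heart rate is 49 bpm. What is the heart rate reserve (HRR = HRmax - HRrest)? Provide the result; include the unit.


HRR = HRmax - HRrest
= 190 - 49
= 141 bpm

141 bpm


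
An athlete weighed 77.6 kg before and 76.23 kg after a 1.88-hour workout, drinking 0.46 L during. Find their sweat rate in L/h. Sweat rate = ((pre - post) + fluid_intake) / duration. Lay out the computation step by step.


Body mass change = 1.37 kg
Total sweat loss = 1.37 + 0.46 = 1.83 L
Rate = 1.83 / 1.88 = 0.973 L/h

0.973 L/h


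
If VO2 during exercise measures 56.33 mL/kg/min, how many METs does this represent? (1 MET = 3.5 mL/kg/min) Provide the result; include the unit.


METs = VO2 / 3.5 = 56.33 / 3.5 = 16.09

16.09 METs


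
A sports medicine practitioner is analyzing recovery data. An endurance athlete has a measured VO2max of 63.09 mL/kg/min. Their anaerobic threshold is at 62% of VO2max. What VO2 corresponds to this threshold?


Anaerobic threshold VO2 = VO2max * 62%
= 63.09 * 0.62
= 39.12 mL/kg/min

39.12 mL/kg/min


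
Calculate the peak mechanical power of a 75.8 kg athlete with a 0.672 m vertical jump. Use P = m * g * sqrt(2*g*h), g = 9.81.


First, sqrt(2gh) = sqrt(2 * 9.81 * 0.672)
= sqrt(13.18464) = 3.631066 m/s
Power = 75.8 * 9.81 * 3.631066 = 2700.05 W

2700.05 W


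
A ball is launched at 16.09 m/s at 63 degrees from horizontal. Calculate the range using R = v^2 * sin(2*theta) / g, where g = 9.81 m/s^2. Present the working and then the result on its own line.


sin(2 * 63) = sin(126) = 0.809017
v^2 = 16.09^2 = 258.8881
R = 258.8881 * 0.809017 / 9.81
= 21.35 m

21.35 m


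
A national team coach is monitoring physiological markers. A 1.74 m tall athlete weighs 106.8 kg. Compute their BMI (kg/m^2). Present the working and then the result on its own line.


height^2 = 3.0276 m^2
BMI = 106.8 / 3.0276 = 35.28 kg/m^2

35.28 kg/m^2


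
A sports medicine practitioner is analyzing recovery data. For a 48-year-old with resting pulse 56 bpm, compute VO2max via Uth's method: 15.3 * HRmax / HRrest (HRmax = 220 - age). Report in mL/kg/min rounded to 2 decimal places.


Step 1: HRmax = 220 - 48 = 172 bpm
Step 2: Ratio = 172 / 56 = 3.0714
Step 3: VO2max = 15.3 * 3.0714 = 46.99 mL/kg/min

46.99 mL/kg/min


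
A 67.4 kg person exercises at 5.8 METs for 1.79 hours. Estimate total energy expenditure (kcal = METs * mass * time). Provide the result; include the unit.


Energy = METs * mass(kg) * time(h)
= 5.8 * 67.4 * 1.79
= 699.75 kcal

699.75 kcal


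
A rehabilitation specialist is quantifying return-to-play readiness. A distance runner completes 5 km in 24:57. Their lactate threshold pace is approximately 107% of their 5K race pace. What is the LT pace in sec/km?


Convert to seconds: 24 min 57 s = 1497 s
Pace per km = 1497 / 5 = 299.4 s/km
LT pace = 299.4 * 1.07 = 320.36 s/km

320.36 s/km


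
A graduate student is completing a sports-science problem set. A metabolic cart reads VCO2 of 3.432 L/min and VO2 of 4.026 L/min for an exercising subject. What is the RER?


RER = VCO2 / VO2 = 3.432 / 4.026 = 0.8525

0.8525


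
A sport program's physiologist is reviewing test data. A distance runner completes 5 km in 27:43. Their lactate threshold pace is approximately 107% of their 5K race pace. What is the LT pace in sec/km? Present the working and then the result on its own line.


Convert to seconds: 27 min 43 s = 1663 s
Pace per km = 1663 / 5 = 332.6 s/km
LT pace = 332.6 * 1.07 = 355.88 s/km

355.88 s/km


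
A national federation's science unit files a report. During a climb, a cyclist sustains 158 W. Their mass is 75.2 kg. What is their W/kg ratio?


Power-to-weight = 158 W / 75.2 kg
= 2.101 W/kg

2.101 W/kg


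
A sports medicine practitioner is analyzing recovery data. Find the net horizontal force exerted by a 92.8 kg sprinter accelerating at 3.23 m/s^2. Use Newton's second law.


Newton's second law: F = m * a
F = 92.8 * 3.23 = 299.74 N

299.74 N


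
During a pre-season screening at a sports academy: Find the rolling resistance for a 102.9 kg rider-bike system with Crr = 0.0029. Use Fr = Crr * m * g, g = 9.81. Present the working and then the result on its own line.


m * g = 102.9 * 9.81 = 1009.449 N
Fr = 0.0029 * 1009.449 = 2.927 N

2.927 N


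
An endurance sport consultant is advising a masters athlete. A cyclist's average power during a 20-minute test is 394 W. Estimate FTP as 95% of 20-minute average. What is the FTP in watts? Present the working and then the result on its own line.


FTP = 20-min power * 0.95
= 394 * 0.95
= 374.3 W

374.3 W


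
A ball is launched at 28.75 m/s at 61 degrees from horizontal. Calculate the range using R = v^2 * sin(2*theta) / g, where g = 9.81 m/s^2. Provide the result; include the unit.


sin(2 * 61) = sin(122) = 0.848048
v^2 = 28.75^2 = 826.5625
R = 826.5625 * 0.848048 / 9.81
= 71.454 m

71.454 m


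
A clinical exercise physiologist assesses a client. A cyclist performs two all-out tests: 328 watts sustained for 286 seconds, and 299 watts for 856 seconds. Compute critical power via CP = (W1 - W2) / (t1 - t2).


W1 = P1 * t1 = 328 * 286 = 93808 J
W2 = P2 * t2 = 299 * 856 = 255944 J
CP = (93808 - 255944) / (286 - 856)
= 284.45 W

284.45 W


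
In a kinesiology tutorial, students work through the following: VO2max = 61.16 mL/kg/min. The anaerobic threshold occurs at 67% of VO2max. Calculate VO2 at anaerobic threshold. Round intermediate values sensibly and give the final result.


AT fraction = 67 / 100 = 0.67
AT VO2 = 61.16 * 0.67
= 40.98 mL/kg/min

40.98 mL/kg/min


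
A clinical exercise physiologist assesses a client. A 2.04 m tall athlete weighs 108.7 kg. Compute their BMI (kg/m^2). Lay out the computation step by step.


height^2 = 4.1616 m^2
BMI = 108.7 / 4.1616 = 26.12 kg/m^2

26.12 kg/m^2


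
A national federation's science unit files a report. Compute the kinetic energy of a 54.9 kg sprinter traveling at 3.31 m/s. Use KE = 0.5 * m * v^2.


Velocity squared = 10.9561
KE = 0.5 * 54.9 * 10.9561 = 300.74 J

300.74 J


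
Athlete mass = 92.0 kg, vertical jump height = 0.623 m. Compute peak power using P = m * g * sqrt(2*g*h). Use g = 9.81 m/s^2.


sqrt(2 * 9.81 * 0.623) = sqrt(12.22326) = 3.496178 m/s
P = 92.0 * 9.81 * 3.496178
= 3155.37 W

3155.37 W


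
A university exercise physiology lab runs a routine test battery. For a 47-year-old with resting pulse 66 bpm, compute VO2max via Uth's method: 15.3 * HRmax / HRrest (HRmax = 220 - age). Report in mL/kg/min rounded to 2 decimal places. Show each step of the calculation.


Step 1: HRmax = 220 - 47 = 173 bpm
Step 2: Ratio = 173 / 66 = 2.6212
Step 3: VO2max = 15.3 * 2.6212 = 40.1 mL/kg/min

40.1 mL/kg/min


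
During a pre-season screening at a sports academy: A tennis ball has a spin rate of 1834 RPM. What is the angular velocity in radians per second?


Convert RPM to rad/s: multiply by 2*pi and divide by 60
omega = 1834 * 2 * pi / 60
= 192.056 rad/s

192.056 rad/s


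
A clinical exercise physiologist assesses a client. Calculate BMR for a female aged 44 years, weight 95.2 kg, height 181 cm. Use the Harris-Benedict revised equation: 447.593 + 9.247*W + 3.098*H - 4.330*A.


Substituting values:
W term = 9.247 * 95.2 = 880.3144
H term = 3.098 * 181 = 560.738
A term = 4.330 * 44 = 190.52
BMR = 1698.13 kcal/day

1698.13 kcal/day


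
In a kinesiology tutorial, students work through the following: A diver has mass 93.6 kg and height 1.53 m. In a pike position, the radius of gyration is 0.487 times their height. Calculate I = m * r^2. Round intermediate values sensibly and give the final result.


r = 0.487 * 1.53 = 0.74511 m
I = m * r^2 = 93.6 * 0.555189 = 51.966 kg*m^2

51.966 kg*m^2


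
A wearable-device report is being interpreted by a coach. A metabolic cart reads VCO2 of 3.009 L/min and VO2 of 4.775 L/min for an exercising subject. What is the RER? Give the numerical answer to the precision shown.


RER = VCO2 / VO2 = 3.009 / 4.775 = 0.6302

0.6302


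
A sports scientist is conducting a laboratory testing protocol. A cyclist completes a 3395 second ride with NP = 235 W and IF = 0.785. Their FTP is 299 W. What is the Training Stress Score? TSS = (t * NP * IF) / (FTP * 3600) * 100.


t * NP * IF = 3395 * 235 * 0.785 = 626292.625
FTP * 3600 = 1076400
TSS = (626292.625 / 1076400) * 100 = 58.18

58.18 TSS


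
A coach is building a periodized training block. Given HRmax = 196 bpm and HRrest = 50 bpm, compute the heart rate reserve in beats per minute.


Heart rate reserve = maximum HR minus resting HR
HRR = 196 - 50 = 146 bpm

146 bpm


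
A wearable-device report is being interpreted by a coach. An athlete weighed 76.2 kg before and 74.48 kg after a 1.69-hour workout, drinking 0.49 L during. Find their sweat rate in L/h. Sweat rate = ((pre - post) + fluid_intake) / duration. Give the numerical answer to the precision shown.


Body mass change = 1.72 kg
Total sweat loss = 1.72 + 0.49 = 2.21 L
Rate = 2.21 / 1.69 = 1.308 L/h

1.308 L/h


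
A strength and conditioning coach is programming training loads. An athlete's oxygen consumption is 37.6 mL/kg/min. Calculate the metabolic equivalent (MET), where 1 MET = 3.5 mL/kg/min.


MET = VO2 / 3.5
= 37.6 / 3.5
= 10.74 METs

10.74 METs


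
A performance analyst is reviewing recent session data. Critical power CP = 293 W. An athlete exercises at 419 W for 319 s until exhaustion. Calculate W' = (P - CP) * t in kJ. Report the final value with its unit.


P - CP = 419 - 293 = 126 W
W' = 126 * 319 = 40194 J
= 40194 / 1000 = 40.194 kJ

40.194 kJ


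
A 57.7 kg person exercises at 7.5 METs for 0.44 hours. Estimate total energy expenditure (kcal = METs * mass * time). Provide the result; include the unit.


Energy = METs * mass(kg) * time(h)
= 7.5 * 57.7 * 0.44
= 190.41 kcal

190.41 kcal


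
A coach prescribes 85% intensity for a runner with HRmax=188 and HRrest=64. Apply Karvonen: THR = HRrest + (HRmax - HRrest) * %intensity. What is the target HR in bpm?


Heart rate reserve = 188 - 64 = 124
Intensity fraction = 85 / 100 = 0.85
THR = 64 + 124 * 0.85 = 169.4 bpm

169.4 bpm


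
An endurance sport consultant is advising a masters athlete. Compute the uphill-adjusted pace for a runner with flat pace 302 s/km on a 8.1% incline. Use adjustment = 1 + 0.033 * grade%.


Adjustment factor = 1 + 0.033 * 8.1 = 1.2673
Grade-adjusted pace = 302 * 1.2673 = 382.72 s/km

382.72 s/km


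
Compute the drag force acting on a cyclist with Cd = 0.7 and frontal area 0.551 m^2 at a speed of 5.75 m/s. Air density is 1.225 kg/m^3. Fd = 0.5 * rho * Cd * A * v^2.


Step 1: v^2 = 33.0625
Step 2: Fd = 0.5 * 1.225 * 0.7 * 0.551 * 33.0625
= 7.811 N

7.811 N


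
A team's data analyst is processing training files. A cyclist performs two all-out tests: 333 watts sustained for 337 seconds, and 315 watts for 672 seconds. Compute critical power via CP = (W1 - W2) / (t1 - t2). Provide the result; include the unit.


W1 = P1 * t1 = 333 * 337 = 112221 J
W2 = P2 * t2 = 315 * 672 = 211680 J
CP = (112221 - 211680) / (337 - 672)
= 296.89 W

296.89 W


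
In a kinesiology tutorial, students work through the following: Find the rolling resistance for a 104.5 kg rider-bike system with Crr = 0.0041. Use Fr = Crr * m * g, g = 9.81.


m * g = 104.5 * 9.81 = 1025.145 N
Fr = 0.0041 * 1025.145 = 4.203 N

4.203 N


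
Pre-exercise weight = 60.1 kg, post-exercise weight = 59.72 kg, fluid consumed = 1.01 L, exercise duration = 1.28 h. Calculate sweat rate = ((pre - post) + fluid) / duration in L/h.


Weight loss = 60.1 - 59.72 = 0.38 kg (approx L)
Total sweat = 0.38 + 1.01 = 1.39 L
Sweat rate = 1.39 / 1.28 = 1.086 L/h

1.086 L/h


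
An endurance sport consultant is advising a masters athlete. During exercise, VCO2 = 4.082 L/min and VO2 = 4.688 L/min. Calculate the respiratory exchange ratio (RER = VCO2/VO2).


RER = VCO2 / VO2
= 4.082 / 4.688
= 0.8707

0.8707


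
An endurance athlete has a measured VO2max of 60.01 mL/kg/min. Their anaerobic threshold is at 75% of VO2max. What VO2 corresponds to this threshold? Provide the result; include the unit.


Anaerobic threshold VO2 = VO2max * 75%
= 60.01 * 0.75
= 45.01 mL/kg/min

45.01 mL/kg/min


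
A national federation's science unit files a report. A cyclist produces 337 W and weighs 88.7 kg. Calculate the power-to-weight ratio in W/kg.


P/W = power / mass
= 337 / 88.7
= 3.799 W/kg

3.799 W/kg


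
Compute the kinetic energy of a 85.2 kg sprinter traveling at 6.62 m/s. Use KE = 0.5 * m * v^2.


Velocity squared = 43.8244
KE = 0.5 * 85.2 * 43.8244 = 1866.92 J

1866.92 J


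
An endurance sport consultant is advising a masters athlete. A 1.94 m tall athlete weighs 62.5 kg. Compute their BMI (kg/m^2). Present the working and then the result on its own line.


height^2 = 3.7636 m^2
BMI = 62.5 / 3.7636 = 16.61 kg/m^2

16.61 kg/m^2


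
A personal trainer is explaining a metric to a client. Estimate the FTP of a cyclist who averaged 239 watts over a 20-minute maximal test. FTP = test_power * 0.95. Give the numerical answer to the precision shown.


FTP = 239 * 0.95 = 227.05 W

227.05 W


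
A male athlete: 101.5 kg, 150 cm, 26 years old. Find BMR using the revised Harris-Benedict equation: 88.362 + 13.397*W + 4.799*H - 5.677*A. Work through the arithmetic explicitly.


Intercept = 88.362
Weight contribution = 13.397 * 101.5 = 1359.7955
Height contribution = 4.799 * 150 = 719.85
Age contribution = 5.677 * 26 = 147.602
BMR = 88.362 + 1359.7955 + 719.85 - 147.602
= 2020.41 kcal/day

2020.41 kcal/day


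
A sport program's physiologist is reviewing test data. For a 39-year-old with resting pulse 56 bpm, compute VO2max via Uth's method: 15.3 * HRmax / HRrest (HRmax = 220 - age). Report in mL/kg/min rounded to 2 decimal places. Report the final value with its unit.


Step 1: HRmax = 220 - 39 = 181 bpm
Step 2: Ratio = 181 / 56 = 3.2321
Step 3: VO2max = 15.3 * 3.2321 = 49.45 mL/kg/min

49.45 mL/kg/min


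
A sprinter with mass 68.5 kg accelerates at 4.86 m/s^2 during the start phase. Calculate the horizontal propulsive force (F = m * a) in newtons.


F = m * a
= 68.5 * 4.86
= 332.91 N

332.91 N


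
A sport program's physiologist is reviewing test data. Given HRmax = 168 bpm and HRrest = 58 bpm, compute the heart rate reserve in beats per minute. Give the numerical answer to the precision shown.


Heart rate reserve = maximum HR minus resting HR
HRR = 168 - 58 = 110 bpm

110 bpm


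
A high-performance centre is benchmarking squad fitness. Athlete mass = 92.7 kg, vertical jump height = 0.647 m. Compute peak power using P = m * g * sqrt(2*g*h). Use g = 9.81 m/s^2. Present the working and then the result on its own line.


sqrt(2 * 9.81 * 0.647) = sqrt(12.69414) = 3.562884 m/s
P = 92.7 * 9.81 * 3.562884
= 3240.04 W

3240.04 W


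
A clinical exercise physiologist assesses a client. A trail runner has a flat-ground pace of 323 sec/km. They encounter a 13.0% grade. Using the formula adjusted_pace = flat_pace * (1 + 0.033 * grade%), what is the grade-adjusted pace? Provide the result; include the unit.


Grade factor = 1 + 0.033 * 13.0 = 1.429
Adjusted = 323 * 1.429 = 461.57 sec/km

461.57 s/km


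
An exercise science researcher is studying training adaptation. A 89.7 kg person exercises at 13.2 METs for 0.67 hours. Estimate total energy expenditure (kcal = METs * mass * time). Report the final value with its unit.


Energy = METs * mass(kg) * time(h)
= 13.2 * 89.7 * 0.67
= 793.31 kcal

793.31 kcal


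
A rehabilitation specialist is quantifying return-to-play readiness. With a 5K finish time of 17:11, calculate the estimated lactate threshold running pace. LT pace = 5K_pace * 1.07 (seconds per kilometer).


Race duration = 1031 s for 5 km
Average pace = 1031 / 5 = 206.2 s/km
LT pace = 206.2 * 1.07
= 220.63 s/km

220.63 s/km


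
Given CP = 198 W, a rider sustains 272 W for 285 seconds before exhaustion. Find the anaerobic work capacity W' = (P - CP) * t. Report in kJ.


Excess power = 272 - 198 = 74 W
Work above CP = 74 * 285 = 21090 J
W' = 21.09 kJ

21.09 kJ


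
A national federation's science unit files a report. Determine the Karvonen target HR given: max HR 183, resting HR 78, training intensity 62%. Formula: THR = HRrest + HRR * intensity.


HRR = HRmax - HRrest = 183 - 78 = 105
THR = 78 + 105 * 0.62
= 143.1 bpm

143.1 bpm


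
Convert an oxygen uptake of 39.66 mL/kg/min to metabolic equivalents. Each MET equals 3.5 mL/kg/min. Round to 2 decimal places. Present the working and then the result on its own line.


One MET = 3.5 mL/kg/min
Number of METs = 39.66 / 3.5
= 11.33 METs

11.33 METs


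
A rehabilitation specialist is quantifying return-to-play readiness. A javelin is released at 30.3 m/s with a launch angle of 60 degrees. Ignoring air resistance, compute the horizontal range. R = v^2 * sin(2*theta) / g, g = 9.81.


Launch speed squared = 918.09
sin(2 * 60 deg) = 0.866025
Range = 918.09 * 0.866025 / 9.81
= 81.049 m

81.049 m


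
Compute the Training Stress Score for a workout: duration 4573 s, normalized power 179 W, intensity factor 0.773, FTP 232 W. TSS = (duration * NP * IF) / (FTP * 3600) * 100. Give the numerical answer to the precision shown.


Product = 4573 * 179 * 0.773 = 632752.291
Base = 232 * 3600 = 835200
TSS = 632752.291 / 835200 * 100 = 75.76

75.76 TSS


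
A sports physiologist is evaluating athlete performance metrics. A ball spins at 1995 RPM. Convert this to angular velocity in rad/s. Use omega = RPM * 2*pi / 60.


omega = 1995 * 2 * pi / 60
= 1995 * 6.28318531 / 60
= 12534.955 / 60
= 208.916 rad/s

208.916 rad/s


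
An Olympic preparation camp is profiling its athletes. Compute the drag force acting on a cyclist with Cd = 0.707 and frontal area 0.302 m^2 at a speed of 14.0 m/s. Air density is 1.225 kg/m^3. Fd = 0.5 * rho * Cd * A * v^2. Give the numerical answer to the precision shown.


Step 1: v^2 = 196.0
Step 2: Fd = 0.5 * 1.225 * 0.707 * 0.302 * 196.0
= 25.632 N

25.632 N


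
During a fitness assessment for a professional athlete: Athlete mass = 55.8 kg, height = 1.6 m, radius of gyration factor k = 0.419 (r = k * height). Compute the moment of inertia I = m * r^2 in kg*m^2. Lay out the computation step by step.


r = k * height = 0.419 * 1.6 = 0.6704 m
r^2 = 0.6704^2 = 0.449436
I = 55.8 * 0.449436 = 25.079 kg*m^2

25.079 kg*m^2


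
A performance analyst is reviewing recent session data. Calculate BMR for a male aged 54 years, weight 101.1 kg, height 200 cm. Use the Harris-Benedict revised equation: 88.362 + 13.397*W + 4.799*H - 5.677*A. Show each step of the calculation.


Substituting values:
W term = 13.397 * 101.1 = 1354.4367
H term = 4.799 * 200 = 959.8
A term = 5.677 * 54 = 306.558
BMR = 2096.04 kcal/day

2096.04 kcal/day


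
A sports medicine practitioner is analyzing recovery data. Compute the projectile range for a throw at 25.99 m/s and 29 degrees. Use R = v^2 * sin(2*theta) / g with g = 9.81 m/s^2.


Two times the angle = 58 degrees
sin(58) = 0.848048
R = 675.4801 * 0.848048 / 9.81 = 58.393 m

58.393 m


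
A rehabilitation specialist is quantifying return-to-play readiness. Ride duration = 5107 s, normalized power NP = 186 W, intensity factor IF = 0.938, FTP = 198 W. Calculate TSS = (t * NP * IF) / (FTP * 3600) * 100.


Numerator = 5107 * 186 * 0.938 = 891008.076
Denominator = 198 * 3600 = 712800
TSS = 891008.076 / 712800 * 100
= 125.0

125.0 TSS


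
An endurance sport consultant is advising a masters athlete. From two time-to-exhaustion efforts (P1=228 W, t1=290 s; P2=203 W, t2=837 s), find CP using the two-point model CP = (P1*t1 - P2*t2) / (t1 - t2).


Work in trial 1 = 66120 J
Work in trial 2 = 169911 J
Delta work = -103791 J
Delta time = -547 s
CP = -103791 / -547 = 189.75 W

189.75 W


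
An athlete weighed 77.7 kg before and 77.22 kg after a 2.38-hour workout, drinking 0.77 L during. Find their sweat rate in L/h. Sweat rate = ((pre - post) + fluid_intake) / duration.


Body mass change = 0.48 kg
Total sweat loss = 0.48 + 0.77 = 1.25 L
Rate = 1.25 / 2.38 = 0.525 L/h

0.525 L/h


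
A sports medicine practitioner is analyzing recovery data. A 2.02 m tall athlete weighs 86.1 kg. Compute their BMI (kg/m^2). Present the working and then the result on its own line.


height^2 = 4.0804 m^2
BMI = 86.1 / 4.0804 = 21.1 kg/m^2

21.1 kg/m^2


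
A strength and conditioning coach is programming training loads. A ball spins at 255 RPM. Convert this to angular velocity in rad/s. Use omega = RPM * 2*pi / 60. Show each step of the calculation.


omega = 255 * 2 * pi / 60
= 255 * 6.28318531 / 60
= 1602.212 / 60
= 26.704 rad/s

26.704 rad/s


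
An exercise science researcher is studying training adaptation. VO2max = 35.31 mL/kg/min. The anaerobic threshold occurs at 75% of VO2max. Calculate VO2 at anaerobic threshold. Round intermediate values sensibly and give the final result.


AT fraction = 75 / 100 = 0.75
AT VO2 = 35.31 * 0.75
= 26.48 mL/kg/min

26.48 mL/kg/min
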